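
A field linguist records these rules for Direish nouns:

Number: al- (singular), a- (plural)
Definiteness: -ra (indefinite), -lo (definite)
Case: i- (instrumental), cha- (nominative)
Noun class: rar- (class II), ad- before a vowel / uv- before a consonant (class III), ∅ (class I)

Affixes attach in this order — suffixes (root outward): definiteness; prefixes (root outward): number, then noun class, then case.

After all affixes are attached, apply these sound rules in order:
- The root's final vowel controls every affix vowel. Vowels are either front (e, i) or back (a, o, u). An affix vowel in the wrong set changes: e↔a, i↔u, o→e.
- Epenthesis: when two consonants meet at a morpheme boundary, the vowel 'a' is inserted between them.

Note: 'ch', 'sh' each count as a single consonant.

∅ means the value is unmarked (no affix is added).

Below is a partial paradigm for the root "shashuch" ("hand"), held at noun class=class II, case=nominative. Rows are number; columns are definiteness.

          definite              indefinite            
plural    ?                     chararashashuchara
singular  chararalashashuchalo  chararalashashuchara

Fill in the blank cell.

chararashashuchalo

Attach number plural a- → ashashuch.
Attach noun class class II rar- → rarashashuch.
Attach definiteness definite -lo → rarashashuchlo.
Attach case nominative cha- → chararashashuchlo.
Vowel harmony: no change.
Apply epenthesis: chararashashuchlo → chararashashuchalo.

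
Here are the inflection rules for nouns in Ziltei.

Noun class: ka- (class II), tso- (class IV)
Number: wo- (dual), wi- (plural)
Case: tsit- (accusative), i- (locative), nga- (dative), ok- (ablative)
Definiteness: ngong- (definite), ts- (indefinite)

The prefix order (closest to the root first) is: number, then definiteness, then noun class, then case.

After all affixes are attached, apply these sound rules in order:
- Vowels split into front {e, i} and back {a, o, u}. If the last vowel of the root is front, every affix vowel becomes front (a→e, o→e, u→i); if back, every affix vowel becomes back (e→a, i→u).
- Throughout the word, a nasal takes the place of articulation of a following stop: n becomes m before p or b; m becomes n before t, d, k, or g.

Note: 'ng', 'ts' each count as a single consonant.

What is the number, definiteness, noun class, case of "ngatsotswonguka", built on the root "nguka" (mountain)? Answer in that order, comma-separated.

dual, indefinite, class IV, dative

Segment: nga-tso-ts-wo-nguka.
number: wo- → dual.
definiteness: ts- → indefinite.
noun class: tso- → class IV.
case: nga- → dative.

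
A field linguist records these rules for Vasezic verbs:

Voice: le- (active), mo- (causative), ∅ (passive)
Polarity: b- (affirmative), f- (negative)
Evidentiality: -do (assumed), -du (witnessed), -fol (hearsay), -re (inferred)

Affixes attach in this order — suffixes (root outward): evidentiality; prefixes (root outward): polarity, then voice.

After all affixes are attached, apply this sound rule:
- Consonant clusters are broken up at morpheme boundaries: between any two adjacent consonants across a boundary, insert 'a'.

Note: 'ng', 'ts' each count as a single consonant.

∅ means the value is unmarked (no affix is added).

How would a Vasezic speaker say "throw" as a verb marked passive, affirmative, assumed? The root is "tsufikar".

batsufikarado

Attach evidentiality assumed -do → tsufikardo.
Attach polarity affirmative b- → btsufikardo.
voice = passive: zero marking, form stays btsufikardo.
Apply epenthesis: btsufikardo → batsufikarado.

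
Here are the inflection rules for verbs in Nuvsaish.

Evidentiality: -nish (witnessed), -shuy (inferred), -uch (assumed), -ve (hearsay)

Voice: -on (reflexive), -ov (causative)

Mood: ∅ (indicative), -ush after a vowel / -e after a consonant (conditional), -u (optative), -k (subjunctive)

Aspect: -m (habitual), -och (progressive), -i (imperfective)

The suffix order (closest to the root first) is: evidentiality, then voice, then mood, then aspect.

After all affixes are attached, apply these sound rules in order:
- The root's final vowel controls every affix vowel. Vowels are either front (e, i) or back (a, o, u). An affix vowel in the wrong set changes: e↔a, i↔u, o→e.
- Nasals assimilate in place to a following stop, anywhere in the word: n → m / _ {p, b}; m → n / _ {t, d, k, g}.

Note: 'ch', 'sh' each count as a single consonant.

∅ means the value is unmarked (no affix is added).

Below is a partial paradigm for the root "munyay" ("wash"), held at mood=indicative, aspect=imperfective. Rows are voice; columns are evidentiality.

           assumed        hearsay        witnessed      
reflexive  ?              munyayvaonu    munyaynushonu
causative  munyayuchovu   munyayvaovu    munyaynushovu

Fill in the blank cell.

munyayuchonu

Attach evidentiality assumed -uch → munyayuch.
Attach voice reflexive -on → munyayuchon.
mood = indicative: zero marking, form stays munyayuchon.
Attach aspect imperfective -i → munyayuchoni.
Apply vowel harmony: munyayuchoni → munyayuchonu.
Nasal assimilation: no change.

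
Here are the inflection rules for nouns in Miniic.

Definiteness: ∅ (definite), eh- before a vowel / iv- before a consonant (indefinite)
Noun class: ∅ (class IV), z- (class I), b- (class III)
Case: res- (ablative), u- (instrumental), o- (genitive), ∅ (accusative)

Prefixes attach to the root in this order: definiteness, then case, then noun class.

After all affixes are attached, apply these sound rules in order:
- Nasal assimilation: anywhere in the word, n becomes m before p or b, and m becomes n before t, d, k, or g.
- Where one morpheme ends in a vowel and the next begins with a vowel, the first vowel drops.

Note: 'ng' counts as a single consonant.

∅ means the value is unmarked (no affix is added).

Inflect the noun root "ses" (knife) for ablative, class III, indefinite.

Attach definiteness indefinite iv- (before consonant 's') → ivses.
Attach case ablative res- → resivses.
Attach noun class class III b- → bresivses.
Nasal assimilation: no change.
Vowel deletion: no change.

bresivses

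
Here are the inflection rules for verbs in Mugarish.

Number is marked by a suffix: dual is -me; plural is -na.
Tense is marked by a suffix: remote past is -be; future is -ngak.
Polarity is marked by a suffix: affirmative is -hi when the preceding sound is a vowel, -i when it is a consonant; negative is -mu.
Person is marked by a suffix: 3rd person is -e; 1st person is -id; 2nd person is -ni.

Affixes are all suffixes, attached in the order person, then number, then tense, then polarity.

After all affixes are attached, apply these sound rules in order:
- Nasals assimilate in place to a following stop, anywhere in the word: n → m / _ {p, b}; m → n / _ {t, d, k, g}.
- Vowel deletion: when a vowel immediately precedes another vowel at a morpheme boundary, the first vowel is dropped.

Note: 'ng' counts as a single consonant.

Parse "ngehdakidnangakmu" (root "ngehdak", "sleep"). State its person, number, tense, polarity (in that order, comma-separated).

1st person, plural, future, negative

Segment: ngehdak-id-na-ngak-mu.
person: -id → 1st person.
number: -na → plural.
tense: -ngak → future.
polarity: -mu → negative.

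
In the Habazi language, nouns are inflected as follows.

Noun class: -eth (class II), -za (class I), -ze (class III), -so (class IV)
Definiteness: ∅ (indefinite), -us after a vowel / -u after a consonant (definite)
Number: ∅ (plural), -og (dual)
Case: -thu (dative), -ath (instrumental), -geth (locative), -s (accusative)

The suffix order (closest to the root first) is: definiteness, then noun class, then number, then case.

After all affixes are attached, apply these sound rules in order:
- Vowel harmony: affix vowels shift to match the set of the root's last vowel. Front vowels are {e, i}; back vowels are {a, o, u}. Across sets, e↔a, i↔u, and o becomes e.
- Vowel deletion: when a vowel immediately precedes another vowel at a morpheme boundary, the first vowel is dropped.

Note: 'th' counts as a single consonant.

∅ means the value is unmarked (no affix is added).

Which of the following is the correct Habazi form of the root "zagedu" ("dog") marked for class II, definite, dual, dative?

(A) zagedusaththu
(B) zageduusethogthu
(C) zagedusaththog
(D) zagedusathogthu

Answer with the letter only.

D

Attach definiteness definite -us (after vowel 'u') → zageduus.
Attach noun class class II -eth → zageduuseth.
Attach number dual -og → zageduusethog.
Attach case dative -thu → zageduusethogthu.
Apply vowel harmony: zageduusethogthu → zageduusathogthu.
Apply vowel deletion: zageduusathogthu → zagedusathogthu.
So the correct form is zagedusathogthu, option (D).
(C) zagedusaththog is wrong: it has the affixes in the wrong order.
(B) zageduusethogthu is wrong: it fails to apply the sound rule(s).
(A) zagedusaththu is wrong: it uses plural instead of dual for number.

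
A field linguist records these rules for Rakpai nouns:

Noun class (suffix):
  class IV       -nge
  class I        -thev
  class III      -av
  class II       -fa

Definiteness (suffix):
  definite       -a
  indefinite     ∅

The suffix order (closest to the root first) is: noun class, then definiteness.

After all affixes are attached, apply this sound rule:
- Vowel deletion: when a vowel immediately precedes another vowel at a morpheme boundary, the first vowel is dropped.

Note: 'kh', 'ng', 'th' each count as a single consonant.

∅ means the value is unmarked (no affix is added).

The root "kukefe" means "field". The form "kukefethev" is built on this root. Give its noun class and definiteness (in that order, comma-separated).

Segment: kukefe-thev.
noun class: -thev → class I.
definiteness: ∅ → indefinite.

class I, indefinite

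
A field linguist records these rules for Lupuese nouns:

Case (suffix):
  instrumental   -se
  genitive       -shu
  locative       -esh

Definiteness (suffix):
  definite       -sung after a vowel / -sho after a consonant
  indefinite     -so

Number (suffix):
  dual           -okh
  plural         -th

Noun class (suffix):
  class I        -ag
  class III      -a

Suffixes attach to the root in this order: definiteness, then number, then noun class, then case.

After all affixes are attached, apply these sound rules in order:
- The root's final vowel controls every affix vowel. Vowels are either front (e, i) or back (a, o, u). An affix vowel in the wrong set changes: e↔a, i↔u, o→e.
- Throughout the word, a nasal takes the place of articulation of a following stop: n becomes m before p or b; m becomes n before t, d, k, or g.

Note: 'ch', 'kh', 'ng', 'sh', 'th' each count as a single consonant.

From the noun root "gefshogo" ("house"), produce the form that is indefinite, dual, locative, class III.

gefshogosookhaash

Attach definiteness indefinite -so → gefshogoso.
Attach number dual -okh → gefshogosookh.
Attach noun class class III -a → gefshogosookha.
Attach case locative -esh → gefshogosookhaesh.
Apply vowel harmony: gefshogosookhaesh → gefshogosookhaash.
Nasal assimilation: no change.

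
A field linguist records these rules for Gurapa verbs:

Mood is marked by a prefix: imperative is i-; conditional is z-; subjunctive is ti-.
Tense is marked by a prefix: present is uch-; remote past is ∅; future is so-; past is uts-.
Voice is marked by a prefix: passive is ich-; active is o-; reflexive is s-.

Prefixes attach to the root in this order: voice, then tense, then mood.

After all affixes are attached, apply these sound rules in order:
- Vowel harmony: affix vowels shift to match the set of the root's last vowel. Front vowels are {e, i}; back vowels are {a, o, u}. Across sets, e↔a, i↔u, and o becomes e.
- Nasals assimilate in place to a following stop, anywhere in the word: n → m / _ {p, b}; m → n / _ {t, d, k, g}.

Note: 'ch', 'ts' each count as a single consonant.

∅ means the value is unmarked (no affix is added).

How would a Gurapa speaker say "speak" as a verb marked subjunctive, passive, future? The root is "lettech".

tiseichlettech

Attach voice passive ich- → ichlettech.
Attach tense future so- → soichlettech.
Attach mood subjunctive ti- → tisoichlettech.
Apply vowel harmony: tisoichlettech → tiseichlettech.
Nasal assimilation: no change.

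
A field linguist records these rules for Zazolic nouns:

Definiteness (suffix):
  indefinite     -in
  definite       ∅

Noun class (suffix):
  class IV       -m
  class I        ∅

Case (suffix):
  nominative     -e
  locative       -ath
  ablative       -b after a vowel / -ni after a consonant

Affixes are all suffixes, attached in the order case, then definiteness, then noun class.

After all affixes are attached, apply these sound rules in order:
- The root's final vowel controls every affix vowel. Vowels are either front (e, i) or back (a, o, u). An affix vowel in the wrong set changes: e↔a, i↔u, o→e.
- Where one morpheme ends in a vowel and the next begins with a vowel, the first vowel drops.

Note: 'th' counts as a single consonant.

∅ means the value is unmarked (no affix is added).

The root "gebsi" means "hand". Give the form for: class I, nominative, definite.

gebse

Attach case nominative -e → gebsie.
definiteness = definite: zero marking, form stays gebsie.
noun class = class I: zero marking, form stays gebsie.
Vowel harmony: no change.
Apply vowel deletion: gebsie → gebse.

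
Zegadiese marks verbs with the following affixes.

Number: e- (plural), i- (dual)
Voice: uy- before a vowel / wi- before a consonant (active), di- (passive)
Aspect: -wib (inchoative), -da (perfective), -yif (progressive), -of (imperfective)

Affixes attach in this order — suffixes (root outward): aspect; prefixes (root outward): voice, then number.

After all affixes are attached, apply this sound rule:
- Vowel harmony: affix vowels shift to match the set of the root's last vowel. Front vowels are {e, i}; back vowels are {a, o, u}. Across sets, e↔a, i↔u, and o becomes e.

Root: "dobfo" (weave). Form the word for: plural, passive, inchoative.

adudobfowub

Attach voice passive di- → didobfo.
Attach aspect inchoative -wib → didobfowib.
Attach number plural e- → edidobfowib.
Apply vowel harmony: edidobfowib → adudobfowub.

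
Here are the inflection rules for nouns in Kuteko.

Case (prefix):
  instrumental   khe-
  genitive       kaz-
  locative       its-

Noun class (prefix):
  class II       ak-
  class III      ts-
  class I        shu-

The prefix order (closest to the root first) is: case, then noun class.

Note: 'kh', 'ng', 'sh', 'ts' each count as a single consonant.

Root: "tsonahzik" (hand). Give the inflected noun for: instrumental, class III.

tskhetsonahzik

Attach case instrumental khe- → khetsonahzik.
Attach noun class class III ts- → tskhetsonahzik.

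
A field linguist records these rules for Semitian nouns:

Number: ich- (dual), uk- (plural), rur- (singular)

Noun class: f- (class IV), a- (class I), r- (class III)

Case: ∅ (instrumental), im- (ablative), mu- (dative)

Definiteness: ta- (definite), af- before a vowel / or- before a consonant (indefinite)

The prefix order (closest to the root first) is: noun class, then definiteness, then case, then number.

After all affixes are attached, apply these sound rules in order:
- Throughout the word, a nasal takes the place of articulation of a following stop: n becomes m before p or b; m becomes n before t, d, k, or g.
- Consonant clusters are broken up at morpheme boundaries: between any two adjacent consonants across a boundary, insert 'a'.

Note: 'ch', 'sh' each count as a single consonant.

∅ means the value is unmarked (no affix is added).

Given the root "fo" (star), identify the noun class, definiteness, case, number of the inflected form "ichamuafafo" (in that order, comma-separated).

Segment: ich-mu-af-a-fo.
noun class: a- → class I.
definiteness: af/or- → indefinite.
case: mu- → dative.
number: ich- → dual.

class I, indefinite, dative, dual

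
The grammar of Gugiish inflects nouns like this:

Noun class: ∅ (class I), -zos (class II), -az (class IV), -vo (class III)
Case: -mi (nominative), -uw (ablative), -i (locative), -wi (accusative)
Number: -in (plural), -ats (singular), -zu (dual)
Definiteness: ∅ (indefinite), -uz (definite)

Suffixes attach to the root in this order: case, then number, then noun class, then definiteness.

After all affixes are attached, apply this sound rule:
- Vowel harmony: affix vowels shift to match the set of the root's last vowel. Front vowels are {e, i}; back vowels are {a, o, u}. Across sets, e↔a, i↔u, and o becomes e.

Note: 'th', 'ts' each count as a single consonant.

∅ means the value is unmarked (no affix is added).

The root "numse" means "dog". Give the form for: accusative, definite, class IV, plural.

numsewiineziz

Attach case accusative -wi → numsewi.
Attach number plural -in → numsewiin.
Attach noun class class IV -az → numsewiinaz.
Attach definiteness definite -uz → numsewiinazuz.
Apply vowel harmony: numsewiinazuz → numsewiineziz.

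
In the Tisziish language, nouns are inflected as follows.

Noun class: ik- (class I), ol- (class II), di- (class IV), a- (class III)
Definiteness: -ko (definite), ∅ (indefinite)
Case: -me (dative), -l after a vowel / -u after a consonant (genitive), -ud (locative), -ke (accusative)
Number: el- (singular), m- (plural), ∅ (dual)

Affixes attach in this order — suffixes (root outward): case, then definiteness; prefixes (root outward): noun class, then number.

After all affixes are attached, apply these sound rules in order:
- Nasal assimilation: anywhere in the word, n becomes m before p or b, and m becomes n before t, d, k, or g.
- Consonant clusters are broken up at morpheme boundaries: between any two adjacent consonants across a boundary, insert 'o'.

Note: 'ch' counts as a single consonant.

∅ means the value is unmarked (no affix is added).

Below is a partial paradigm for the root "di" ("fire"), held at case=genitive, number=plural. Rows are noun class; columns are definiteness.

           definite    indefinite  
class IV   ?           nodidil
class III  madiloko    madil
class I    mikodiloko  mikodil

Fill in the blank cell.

Attach noun class class IV di- → didi.
Attach case genitive -l (after vowel 'i') → didil.
Attach definiteness definite -ko → didilko.
Attach number plural m- → mdidilko.
Apply nasal assimilation: mdidilko → ndidilko.
Apply epenthesis: ndidilko → nodidiloko.

nodidiloko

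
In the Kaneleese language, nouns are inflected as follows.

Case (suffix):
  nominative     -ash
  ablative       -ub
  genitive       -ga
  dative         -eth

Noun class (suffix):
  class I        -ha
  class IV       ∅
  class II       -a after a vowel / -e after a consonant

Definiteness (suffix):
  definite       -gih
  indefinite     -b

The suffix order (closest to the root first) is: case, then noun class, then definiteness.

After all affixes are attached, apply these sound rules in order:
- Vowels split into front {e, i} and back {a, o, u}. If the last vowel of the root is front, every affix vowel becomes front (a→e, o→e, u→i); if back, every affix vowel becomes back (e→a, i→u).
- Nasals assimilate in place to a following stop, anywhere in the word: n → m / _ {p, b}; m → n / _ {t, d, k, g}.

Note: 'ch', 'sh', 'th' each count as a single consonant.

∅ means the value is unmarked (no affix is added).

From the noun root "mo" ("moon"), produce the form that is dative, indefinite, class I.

moathhab

Attach case dative -eth → moeth.
Attach noun class class I -ha → moethha.
Attach definiteness indefinite -b → moethhab.
Apply vowel harmony: moethhab → moathhab.
Nasal assimilation: no change.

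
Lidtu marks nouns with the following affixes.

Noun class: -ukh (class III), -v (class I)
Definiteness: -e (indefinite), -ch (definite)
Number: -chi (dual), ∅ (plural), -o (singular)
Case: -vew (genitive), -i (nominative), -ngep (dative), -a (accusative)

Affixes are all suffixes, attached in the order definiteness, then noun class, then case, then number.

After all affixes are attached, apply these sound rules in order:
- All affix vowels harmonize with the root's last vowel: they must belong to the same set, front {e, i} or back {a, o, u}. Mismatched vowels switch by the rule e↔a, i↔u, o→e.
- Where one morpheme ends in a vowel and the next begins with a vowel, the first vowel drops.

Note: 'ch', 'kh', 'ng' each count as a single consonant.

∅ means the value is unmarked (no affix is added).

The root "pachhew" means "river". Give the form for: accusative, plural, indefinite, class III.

Attach definiteness indefinite -e → pachhewe.
Attach noun class class III -ukh → pachheweukh.
Attach case accusative -a → pachheweukha.
number = plural: zero marking, form stays pachheweukha.
Apply vowel harmony: pachheweukha → pachheweikhe.
Apply vowel deletion: pachheweikhe → pachhewikhe.

pachhewikhe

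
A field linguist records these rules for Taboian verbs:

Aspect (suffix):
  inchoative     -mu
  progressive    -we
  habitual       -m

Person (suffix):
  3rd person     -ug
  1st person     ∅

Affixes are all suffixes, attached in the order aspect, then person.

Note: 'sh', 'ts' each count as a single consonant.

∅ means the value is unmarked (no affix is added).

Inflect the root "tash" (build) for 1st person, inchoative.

tashmu

Attach aspect inchoative -mu → tashmu.
person = 1st person: zero marking, form stays tashmu.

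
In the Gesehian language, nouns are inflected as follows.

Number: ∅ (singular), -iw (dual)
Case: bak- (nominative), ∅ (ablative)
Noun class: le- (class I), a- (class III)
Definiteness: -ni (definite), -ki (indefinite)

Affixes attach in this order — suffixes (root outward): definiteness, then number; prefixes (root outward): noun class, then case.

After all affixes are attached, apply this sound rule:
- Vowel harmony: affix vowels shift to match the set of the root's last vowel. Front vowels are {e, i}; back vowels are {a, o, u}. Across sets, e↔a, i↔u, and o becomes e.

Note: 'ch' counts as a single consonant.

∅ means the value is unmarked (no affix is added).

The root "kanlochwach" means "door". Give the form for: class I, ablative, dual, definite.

Attach definiteness definite -ni → kanlochwachni.
Attach noun class class I le- → lekanlochwachni.
case = ablative: zero marking, form stays lekanlochwachni.
Attach number dual -iw → lekanlochwachniiw.
Apply vowel harmony: lekanlochwachniiw → lakanlochwachnuuw.

lakanlochwachnuuw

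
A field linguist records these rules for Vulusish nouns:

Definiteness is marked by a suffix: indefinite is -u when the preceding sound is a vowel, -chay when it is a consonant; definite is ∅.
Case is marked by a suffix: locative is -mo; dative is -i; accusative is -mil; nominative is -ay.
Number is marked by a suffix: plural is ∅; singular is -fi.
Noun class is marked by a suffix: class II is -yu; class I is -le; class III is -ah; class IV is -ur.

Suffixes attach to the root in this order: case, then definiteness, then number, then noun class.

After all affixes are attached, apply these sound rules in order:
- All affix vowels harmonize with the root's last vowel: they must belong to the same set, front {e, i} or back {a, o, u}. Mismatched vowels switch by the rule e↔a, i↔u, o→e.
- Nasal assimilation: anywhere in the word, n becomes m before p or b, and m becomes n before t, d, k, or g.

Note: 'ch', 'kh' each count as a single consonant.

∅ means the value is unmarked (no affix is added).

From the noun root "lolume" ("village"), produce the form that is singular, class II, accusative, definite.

Attach case accusative -mil → lolumemil.
definiteness = definite: zero marking, form stays lolumemil.
Attach number singular -fi → lolumemilfi.
Attach noun class class II -yu → lolumemilfiyu.
Apply vowel harmony: lolumemilfiyu → lolumemilfiyi.
Nasal assimilation: no change.

lolumemilfiyi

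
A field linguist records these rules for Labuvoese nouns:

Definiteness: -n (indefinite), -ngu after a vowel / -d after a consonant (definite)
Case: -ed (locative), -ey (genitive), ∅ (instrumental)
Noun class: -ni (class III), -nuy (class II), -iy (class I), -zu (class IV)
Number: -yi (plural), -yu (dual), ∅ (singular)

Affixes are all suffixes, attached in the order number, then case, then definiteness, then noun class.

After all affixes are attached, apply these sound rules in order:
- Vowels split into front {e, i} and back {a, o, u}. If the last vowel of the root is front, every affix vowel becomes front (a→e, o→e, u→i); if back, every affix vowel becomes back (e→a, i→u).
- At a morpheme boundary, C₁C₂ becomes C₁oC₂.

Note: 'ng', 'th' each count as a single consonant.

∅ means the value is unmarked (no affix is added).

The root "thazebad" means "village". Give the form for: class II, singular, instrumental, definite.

number = singular: zero marking, form stays thazebad.
case = instrumental: zero marking, form stays thazebad.
Attach definiteness definite -d (after consonant 'd') → thazebadd.
Attach noun class class II -nuy → thazebaddnuy.
Vowel harmony: no change.
Apply epenthesis: thazebaddnuy → thazebadodonuy.

thazebadodonuy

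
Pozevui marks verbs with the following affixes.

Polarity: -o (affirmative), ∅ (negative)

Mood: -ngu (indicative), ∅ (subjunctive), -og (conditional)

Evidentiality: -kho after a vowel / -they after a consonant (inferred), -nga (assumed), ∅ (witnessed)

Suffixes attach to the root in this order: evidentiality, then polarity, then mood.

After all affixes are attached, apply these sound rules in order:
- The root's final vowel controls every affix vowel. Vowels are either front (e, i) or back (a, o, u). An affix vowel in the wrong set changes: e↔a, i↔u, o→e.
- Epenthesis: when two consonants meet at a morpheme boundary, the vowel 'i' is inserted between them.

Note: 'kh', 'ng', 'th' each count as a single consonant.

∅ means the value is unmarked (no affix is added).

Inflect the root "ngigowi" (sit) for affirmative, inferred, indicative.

ngigowikheengi

Attach evidentiality inferred -kho (after vowel 'i') → ngigowikho.
Attach polarity affirmative -o → ngigowikhoo.
Attach mood indicative -ngu → ngigowikhoongu.
Apply vowel harmony: ngigowikhoongu → ngigowikheengi.
Epenthesis: no change.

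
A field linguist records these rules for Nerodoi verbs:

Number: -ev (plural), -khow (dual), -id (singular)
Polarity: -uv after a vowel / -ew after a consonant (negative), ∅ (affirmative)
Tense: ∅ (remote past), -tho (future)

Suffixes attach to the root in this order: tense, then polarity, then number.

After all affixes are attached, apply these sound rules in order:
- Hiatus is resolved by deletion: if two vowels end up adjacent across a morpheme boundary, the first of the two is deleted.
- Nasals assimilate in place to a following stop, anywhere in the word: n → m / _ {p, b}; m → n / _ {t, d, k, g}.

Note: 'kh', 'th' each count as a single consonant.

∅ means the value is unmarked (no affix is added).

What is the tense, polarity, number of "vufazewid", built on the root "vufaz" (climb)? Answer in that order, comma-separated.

Segment: vufaz-ew-id.
tense: ∅ → remote past.
polarity: -uv/ew → negative.
number: -id → singular.

remote past, negative, singular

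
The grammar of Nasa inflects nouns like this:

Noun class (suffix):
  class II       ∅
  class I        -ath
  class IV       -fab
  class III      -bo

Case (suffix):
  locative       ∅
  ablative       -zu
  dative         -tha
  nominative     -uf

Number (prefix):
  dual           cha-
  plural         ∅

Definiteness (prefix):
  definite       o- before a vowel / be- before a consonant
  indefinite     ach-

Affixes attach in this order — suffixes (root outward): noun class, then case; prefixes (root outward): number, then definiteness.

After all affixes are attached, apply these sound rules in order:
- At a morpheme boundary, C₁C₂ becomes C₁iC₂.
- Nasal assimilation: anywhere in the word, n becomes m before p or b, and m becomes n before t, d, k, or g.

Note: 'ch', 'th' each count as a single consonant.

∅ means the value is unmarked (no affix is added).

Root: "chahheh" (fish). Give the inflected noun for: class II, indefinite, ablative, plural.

achichahhehizu

noun class = class II: zero marking, form stays chahheh.
Attach case ablative -zu → chahhehzu.
number = plural: zero marking, form stays chahhehzu.
Attach definiteness indefinite ach- → achchahhehzu.
Apply epenthesis: achchahhehzu → achichahhehizu.
Nasal assimilation: no change.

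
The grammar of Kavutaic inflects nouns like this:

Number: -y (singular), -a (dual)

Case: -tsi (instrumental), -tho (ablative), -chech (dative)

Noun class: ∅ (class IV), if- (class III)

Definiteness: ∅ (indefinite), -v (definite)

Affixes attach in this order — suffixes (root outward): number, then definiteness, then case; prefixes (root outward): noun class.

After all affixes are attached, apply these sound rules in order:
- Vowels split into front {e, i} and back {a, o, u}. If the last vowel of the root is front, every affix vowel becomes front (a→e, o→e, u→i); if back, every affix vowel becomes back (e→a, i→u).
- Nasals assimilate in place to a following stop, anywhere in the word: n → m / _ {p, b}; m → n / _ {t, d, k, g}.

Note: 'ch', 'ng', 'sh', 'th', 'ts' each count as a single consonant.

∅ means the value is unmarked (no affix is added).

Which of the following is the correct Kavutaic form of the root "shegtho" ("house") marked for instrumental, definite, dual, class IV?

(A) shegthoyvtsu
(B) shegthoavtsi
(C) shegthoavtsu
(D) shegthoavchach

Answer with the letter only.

C

Attach number dual -a → shegthoa.
noun class = class IV: zero marking, form stays shegthoa.
Attach definiteness definite -v → shegthoav.
Attach case instrumental -tsi → shegthoavtsi.
Apply vowel harmony: shegthoavtsi → shegthoavtsu.
Nasal assimilation: no change.
So the correct form is shegthoavtsu, option (C).
(D) shegthoavchach is wrong: it uses dative instead of instrumental for case.
(A) shegthoyvtsu is wrong: it uses singular instead of dual for number.
(B) shegthoavtsi is wrong: it fails to apply the sound rule(s).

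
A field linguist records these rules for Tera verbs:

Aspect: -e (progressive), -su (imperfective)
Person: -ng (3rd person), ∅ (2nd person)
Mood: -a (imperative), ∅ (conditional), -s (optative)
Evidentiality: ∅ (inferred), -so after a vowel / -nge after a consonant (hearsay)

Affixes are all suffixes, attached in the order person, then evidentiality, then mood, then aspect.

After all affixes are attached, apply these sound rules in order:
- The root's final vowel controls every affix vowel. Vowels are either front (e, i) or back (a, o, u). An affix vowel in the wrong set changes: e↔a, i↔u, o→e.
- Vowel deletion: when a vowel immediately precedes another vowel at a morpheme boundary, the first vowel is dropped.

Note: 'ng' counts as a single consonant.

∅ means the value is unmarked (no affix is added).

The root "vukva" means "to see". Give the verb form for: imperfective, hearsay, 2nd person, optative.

person = 2nd person: zero marking, form stays vukva.
Attach evidentiality hearsay -so (after vowel 'a') → vukvaso.
Attach mood optative -s → vukvasos.
Attach aspect imperfective -su → vukvasossu.
Vowel harmony: no change.
Vowel deletion: no change.

vukvasossu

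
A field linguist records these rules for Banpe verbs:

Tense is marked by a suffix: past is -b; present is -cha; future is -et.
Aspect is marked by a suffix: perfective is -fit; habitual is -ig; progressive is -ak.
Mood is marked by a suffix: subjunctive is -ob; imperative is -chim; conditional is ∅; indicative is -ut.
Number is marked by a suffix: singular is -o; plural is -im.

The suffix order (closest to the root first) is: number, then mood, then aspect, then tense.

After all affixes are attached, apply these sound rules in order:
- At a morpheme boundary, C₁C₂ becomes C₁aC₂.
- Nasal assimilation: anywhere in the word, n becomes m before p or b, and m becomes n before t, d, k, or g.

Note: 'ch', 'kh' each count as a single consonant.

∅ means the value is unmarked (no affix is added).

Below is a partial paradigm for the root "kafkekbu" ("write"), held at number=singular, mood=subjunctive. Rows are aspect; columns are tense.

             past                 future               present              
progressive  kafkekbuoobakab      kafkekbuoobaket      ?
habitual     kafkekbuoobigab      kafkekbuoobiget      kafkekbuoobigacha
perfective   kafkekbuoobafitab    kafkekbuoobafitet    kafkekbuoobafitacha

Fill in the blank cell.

Attach number singular -o → kafkekbuo.
Attach mood subjunctive -ob → kafkekbuoob.
Attach aspect progressive -ak → kafkekbuoobak.
Attach tense present -cha → kafkekbuoobakcha.
Apply epenthesis: kafkekbuoobakcha → kafkekbuoobakacha.
Nasal assimilation: no change.

kafkekbuoobakacha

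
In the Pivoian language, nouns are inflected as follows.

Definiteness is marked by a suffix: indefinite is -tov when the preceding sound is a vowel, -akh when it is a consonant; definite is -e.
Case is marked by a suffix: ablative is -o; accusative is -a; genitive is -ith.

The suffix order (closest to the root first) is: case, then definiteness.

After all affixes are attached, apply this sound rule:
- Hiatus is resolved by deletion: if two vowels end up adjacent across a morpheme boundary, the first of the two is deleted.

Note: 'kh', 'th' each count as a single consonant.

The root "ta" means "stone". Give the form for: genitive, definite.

tithe

Attach case genitive -ith → taith.
Attach definiteness definite -e → taithe.
Apply vowel deletion: taithe → tithe.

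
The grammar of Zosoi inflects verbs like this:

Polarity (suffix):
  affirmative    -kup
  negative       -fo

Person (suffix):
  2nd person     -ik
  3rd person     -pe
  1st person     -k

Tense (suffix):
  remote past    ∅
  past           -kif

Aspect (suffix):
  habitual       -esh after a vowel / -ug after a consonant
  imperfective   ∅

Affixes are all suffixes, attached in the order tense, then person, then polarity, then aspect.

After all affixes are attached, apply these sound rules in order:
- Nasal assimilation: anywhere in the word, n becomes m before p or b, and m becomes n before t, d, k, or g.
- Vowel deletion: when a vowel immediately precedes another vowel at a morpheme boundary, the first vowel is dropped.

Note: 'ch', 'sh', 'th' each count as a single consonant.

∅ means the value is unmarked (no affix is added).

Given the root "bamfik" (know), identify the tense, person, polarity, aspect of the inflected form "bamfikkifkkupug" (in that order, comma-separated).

Segment: bamfik-kif-k-kup-ug.
tense: -kif → past.
person: -k → 1st person.
polarity: -kup → affirmative.
aspect: -esh/ug → habitual.

past, 1st person, affirmative, habitual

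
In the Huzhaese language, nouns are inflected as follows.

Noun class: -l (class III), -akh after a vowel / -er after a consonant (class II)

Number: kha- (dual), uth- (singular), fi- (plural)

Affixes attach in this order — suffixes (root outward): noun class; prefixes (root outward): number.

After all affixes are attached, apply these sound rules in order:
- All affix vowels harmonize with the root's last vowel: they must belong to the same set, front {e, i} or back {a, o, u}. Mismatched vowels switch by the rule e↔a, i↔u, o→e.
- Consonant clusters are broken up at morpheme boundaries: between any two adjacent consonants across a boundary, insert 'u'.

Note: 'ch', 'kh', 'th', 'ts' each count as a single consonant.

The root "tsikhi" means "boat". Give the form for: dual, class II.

Attach number dual kha- → khatsikhi.
Attach noun class class II -akh (after vowel 'i') → khatsikhiakh.
Apply vowel harmony: khatsikhiakh → khetsikhiekh.
Epenthesis: no change.

khetsikhiekh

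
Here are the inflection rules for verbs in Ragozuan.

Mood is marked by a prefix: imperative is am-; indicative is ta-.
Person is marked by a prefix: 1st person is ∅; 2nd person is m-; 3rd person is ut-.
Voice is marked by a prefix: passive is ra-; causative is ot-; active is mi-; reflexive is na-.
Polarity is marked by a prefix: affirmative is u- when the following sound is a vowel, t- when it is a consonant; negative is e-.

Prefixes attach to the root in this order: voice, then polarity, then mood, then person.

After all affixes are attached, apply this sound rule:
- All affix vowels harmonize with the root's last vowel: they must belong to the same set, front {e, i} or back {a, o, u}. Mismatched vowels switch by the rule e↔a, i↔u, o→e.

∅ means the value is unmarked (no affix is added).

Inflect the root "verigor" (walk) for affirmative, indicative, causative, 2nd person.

Attach voice causative ot- → otverigor.
Attach polarity affirmative u- (before vowel 'o') → uotverigor.
Attach mood indicative ta- → tauotverigor.
Attach person 2nd person m- → mtauotverigor.
Vowel harmony: no change.

mtauotverigor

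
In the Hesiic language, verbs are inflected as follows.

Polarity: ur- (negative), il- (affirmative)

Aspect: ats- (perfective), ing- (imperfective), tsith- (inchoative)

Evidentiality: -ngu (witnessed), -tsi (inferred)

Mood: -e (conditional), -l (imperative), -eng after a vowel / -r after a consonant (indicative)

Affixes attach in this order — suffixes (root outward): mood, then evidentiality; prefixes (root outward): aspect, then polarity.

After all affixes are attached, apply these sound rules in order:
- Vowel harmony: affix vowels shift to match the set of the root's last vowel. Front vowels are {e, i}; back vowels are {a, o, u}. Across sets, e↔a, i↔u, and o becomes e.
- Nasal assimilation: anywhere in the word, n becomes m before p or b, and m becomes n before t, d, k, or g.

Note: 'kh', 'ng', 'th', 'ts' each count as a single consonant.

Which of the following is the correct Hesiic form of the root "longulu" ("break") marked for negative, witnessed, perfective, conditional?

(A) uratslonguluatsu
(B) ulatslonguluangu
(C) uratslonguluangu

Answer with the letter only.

Attach mood conditional -e → longulue.
Attach aspect perfective ats- → atslongulue.
Attach evidentiality witnessed -ngu → atslonguluengu.
Attach polarity negative ur- → uratslonguluengu.
Apply vowel harmony: uratslonguluengu → uratslonguluangu.
Nasal assimilation: no change.
So the correct form is uratslonguluangu, option (C).
(B) ulatslonguluangu is wrong: it uses affirmative instead of negative for polarity.
(A) uratslonguluatsu is wrong: it uses inferred instead of witnessed for evidentiality.

C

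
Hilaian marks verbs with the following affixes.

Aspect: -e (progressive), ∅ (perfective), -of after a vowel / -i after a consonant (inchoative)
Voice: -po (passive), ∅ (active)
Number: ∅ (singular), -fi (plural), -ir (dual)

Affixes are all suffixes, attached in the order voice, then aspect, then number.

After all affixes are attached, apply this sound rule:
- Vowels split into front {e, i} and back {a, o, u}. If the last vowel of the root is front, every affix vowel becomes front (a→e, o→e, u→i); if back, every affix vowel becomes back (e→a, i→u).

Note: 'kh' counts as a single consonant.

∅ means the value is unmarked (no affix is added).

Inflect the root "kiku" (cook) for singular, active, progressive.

kikua

voice = active: zero marking, form stays kiku.
Attach aspect progressive -e → kikue.
number = singular: zero marking, form stays kikue.
Apply vowel harmony: kikue → kikua.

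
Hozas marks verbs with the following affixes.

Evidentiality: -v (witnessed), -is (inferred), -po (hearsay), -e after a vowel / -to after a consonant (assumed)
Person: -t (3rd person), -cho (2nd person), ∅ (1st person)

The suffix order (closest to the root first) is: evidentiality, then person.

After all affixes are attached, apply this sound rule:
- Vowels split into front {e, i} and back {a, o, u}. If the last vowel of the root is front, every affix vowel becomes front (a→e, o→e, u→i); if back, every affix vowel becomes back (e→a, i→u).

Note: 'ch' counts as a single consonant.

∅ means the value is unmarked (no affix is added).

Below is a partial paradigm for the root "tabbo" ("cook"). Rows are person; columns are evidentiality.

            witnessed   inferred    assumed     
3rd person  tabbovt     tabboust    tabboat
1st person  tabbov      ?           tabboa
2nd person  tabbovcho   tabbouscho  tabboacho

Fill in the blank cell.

Attach evidentiality inferred -is → tabbois.
person = 1st person: zero marking, form stays tabbois.
Apply vowel harmony: tabbois → tabbous.

tabbous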